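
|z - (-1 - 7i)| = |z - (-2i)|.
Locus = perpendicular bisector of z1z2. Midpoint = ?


Equal distances means the locus is the perpendicular bisector of z1 and z2.
Midpoint = ((-1+0)/2, (-7+(-2))/2) = (-0.5000, -4.5000)

Perpendicular bisector through (-0.5000, -4.5000)


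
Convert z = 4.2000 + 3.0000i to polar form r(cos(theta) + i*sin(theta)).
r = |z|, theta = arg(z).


r = sqrt(17.64+9) = sqrt(26.64) = 5.1614
theta = atan2(3, 4.2) = 35.5377 degrees

r = 5.1614, theta = 35.5377 degrees


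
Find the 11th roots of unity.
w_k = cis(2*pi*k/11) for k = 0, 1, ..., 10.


The 11th roots of unity are cis(360k/11°) for k=0..10
Angle step = 360/11 = 32.7273°
Primitive root: cis(32.7273°)
Primitive root = 0.8413 + 0.5406i

11 roots at angles: 0°, 32.7273°, 65.4545°, 98.1818°, 130.9091°, 163.6364°, 196.3636°, 229.0909°, 261.8182°, 294.5455°, 327.2727°


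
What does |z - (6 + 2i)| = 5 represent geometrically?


|z - z0| = r is a circle with center z0 and radius r.
Center = (6, 2), radius = 5

Circle with center (6, 2) and radius 5


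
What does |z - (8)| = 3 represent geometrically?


|z - z0| = r is a circle with center z0 and radius r.
Center = (8, 0), radius = 3

Circle with center (8, 0) and radius 3


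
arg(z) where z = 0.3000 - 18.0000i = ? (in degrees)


Re = 0.3, Im = -18
arg = atan2(-18, 0.3) = -89.0452 degrees

arg(z) = -89.0452 degrees


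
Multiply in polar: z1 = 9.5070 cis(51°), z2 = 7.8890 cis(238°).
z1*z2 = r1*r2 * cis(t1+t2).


r = 9.5070 * 7.8890 = 75.0007
theta = 51° + 238° = 289° = 289° (mod 360)

75.0007 cis(289°)


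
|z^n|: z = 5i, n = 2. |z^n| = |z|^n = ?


|z| = sqrt(0+25) = sqrt(25) = 5
|z^2| = |z|^2 = 5^2 = 25

|z^2| = 25


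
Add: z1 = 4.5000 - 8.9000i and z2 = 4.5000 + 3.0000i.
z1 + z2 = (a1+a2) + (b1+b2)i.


Real: 4.5 + 4.5 = 9
Imag: -8.9 + 3 = -5.9

9.0000 - 5.9000i


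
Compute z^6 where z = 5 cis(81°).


r^6 = 5^6 = 15625
n*theta = 6*81° = 486° = 126° (mod 360)
a = 15625*cos(126°) = -9184.1446
b = 15625*sin(126°) = 12640.8905

15625 cis(126°) = -9184.1446 + 12640.8905i


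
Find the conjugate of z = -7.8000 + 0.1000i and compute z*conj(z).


z_bar = -7.8000 - 0.1000i
z*z_bar = (-7.8)^2 + 0.1^2 = 60.84 + 0.01 = 60.85

z_bar = -7.8000 - 0.1000i, z*z_bar = 60.85


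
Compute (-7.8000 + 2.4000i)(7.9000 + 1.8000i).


Real = -7.8*7.9 - 2.4*1.8 = -61.62 - 4.32 = -65.94
Imag = -7.8*1.8 + 7.9*2.4 = -14.04 + 18.96 = 4.92

-65.9400 + 4.9200i


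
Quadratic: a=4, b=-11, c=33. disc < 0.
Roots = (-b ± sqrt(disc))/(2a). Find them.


disc = (-11)^2 - 4*4*33 = 121 - 528 = -407
sqrt(|disc|) = sqrt(407) = 20.1742
Real part = 11/(2*4) = 1.3750
Imag part = 20.1742/(2*4) = 2.5218

1.3750 ± 2.5218i


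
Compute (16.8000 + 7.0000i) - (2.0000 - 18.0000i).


Real: 16.8 - 2 = 14.8
Imag: 7 + 18 = 25

14.8000 + 25.0000i


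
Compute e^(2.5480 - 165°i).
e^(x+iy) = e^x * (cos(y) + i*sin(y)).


e^2.5480 = 12.7815
cos(-165°) = -0.96593
sin(-165°) = -0.25882
Real = 12.7815*(-0.96593) = -12.3460
Imag = 12.7815*(-0.25882) = -3.3081

-12.3460 - 3.3081i


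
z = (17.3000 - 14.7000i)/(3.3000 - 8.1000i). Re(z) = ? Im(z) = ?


Multiply by conjugate: (17.3000 - 14.7000i)(3.3000 + 8.1000i) / (3.3^2 + (-8.1)^2)
Numerator real = 17.3*3.3 - (14.7)*(-8.1) = 176.16
Numerator imag = -14.7*3.3 - 17.3*(-8.1) = 91.62
Denominator = 76.5
Re(z) = 176.16/76.5 = 2.3027
Im(z) = 91.62/76.5 = 1.1976

Re(z) = 2.3027, Im(z) = 1.1976


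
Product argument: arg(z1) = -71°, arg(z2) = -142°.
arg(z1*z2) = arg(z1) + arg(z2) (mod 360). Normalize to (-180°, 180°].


arg(z1*z2) = -71° - 142° = -213°
Normalized to (-180°, 180°]: 147°

147°


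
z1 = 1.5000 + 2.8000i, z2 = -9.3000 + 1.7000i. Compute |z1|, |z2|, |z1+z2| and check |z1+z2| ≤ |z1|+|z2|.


|z1| = sqrt(1.5^2 + 2.8^2) = sqrt(10.09) = 3.1765
|z2| = sqrt((-9.3)^2 + 1.7^2) = sqrt(89.38) = 9.4541
z1+z2 = -7.8000 + 4.5000i
|z1+z2| = sqrt(81.09) = 9.0050
|z1|+|z2| = 3.1765 + 9.4541 = 12.6306

|z1+z2| = 9.0050 ≤ |z1|+|z2| = 12.6306 (verified)


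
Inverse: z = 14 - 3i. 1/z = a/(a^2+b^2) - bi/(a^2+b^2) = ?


|z|^2 = 196+9 = 205
1/z = (14 + 3i)/205

1/z = 0.0683 + 0.0146i


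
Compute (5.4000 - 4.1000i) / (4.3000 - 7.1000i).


Conjugate of z2 = 4.3000 + 7.1000i
Numerator: (5.4000 - 4.1000i)(4.3000 + 7.1000i) = 52.3300 + 20.7100i
Denominator: 4.3^2 + (-7.1)^2 = 68.9
Result = (52.3300 + 20.7100i)/68.9

0.7595 + 0.3006i


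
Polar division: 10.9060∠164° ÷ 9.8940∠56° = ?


r = 10.9060 / 9.8940 = 1.1023
theta = 164° - 56° = 108° = 108° (mod 360)

1.1023 cis(108°)


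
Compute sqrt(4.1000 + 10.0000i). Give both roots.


|z| = sqrt(16.81+100) = 10.8079
sqrt((|z|+a)/2) = sqrt((10.8079+4.1)/2) = sqrt(7.4539) = 2.7302
sqrt((|z|-a)/2) = sqrt((10.8079-4.1)/2) = sqrt(3.3539) = 1.8314

±(2.7302 + 1.8314i) i.e. 2.7302 + 1.8314i and -2.7302 - 1.8314i


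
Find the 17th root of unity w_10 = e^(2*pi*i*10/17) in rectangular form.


Angle = 360*10/17 = 211.7647°
a = cos(211.7647°) = -0.8502
b = sin(211.7647°) = -0.5264

-0.8502 - 0.5264i


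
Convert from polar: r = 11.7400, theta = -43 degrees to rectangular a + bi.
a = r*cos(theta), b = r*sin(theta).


a = 11.7400*cos(-43°) = 11.7400*0.731354 = 8.5861
b = 11.7400*sin(-43°) = 11.7400*(-0.682) = -8.0067

8.5861 - 8.0067i


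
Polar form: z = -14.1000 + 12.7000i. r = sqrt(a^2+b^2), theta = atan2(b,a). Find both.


r = sqrt(198.81+161.29) = sqrt(360.1) = 18.9763
theta = atan2(12.7, -14.1) = 137.9903 degrees

r = 18.9763, theta = 137.9903 degrees


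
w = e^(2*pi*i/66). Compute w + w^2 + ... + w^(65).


With w = e^(2*pi*i/66), all 66 of the 66th roots of unity w^0 = 1, w, ..., w^(65) sum to 0: 1 + w + ... + w^(65) = (1 - w^66)/(1 - w) = 0 since w^66 = 1, w ≠ 1.
Removing the root 1: w + w^2 + ... + w^(65) = 0 - 1 = -1

Sum = -1


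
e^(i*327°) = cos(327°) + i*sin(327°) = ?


cos(327°) = 0.8387
sin(327°) = -0.5446

e^(i*327°) = 0.8387 - 0.5446i


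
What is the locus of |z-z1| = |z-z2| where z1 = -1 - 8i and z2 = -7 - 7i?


Equal distances means the locus is the perpendicular bisector of z1 and z2.
Midpoint = ((-1+(-7))/2, (-8+(-7))/2) = (-4.0000, -7.5000)

Perpendicular bisector through (-4.0000, -7.5000)


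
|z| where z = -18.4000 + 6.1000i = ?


|z| = sqrt((-18.4)^2 + 6.1^2) = sqrt(338.56 + 37.21) = sqrt(375.77) = 19.3848

|z| = 19.3848


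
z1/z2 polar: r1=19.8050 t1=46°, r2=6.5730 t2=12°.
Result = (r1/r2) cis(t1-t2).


r = 19.8050 / 6.5730 = 3.0131
theta = 46° - 12° = 34° = 34° (mod 360)

3.0131 cis(34°)


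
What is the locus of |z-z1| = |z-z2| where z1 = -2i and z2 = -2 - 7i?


Equal distances means the locus is the perpendicular bisector of z1 and z2.
Midpoint = ((0+(-2))/2, (-2+(-7))/2) = (-1.0000, -4.5000)

Perpendicular bisector through (-1.0000, -4.5000)


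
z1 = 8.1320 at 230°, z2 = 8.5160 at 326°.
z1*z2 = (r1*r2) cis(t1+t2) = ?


r = 8.1320 * 8.5160 = 69.2521
theta = 230° + 326° = 556° = 196° (mod 360)

69.2521 cis(196°)


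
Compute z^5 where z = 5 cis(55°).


r^5 = 5^5 = 3125
n*theta = 5*55° = 275° = 275° (mod 360)
a = 3125*cos(275°) = 272.3617
b = 3125*sin(275°) = -3113.1084

3125 cis(275°) = 272.3617 - 3113.1084i


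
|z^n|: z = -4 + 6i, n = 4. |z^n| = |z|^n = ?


|z| = sqrt(16+36) = sqrt(52) = 7.2111
|z^4| = |z|^4 = (sqrt(52))^4 = 52^2 = 2704

|z^4| = 2704


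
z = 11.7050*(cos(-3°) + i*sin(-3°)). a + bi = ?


a = 11.7050*cos(-3°) = 11.7050*0.99863 = 11.6890
b = 11.7050*sin(-3°) = 11.7050*(-0.05234) = -0.6126

11.6890 - 0.6126i


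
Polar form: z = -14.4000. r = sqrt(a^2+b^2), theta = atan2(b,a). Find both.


r = sqrt(207.36+0) = sqrt(207.36) = 14.4000
theta = atan2(0, -14.4) = 180.0000 degrees

r = 14.4000, theta = 180.0000 degrees


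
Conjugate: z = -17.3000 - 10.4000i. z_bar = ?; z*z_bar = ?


z_bar = -17.3000 + 10.4000i
z*z_bar = (-17.3)^2 + (-10.4)^2 = 299.29 + 108.16 = 407.45

z_bar = -17.3000 + 10.4000i, z*z_bar = 407.45


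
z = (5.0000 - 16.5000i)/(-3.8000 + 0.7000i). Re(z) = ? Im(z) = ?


Multiply by conjugate: (5.0000 - 16.5000i)(-3.8000 - 0.7000i) / ((-3.8)^2 + 0.7^2)
Numerator real = 5*(-3.8) - (16.5)*0.7 = -30.55
Numerator imag = -16.5*(-3.8) - 5*0.7 = 59.2
Denominator = 14.93
Re(z) = -30.55/14.93 = -2.0462
Im(z) = 59.2/14.93 = 3.9652

Re(z) = -2.0462, Im(z) = 3.9652


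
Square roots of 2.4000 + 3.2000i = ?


|z| = sqrt(5.76+10.24) = 4.0000
sqrt((|z|+a)/2) = sqrt((4.0000+2.4)/2) = sqrt(3.2000) = 1.7889
sqrt((|z|-a)/2) = sqrt((4.0000-2.4)/2) = sqrt(0.8000) = 0.8944

±(1.7889 + 0.8944i) i.e. 1.7889 + 0.8944i and -1.7889 - 0.8944i


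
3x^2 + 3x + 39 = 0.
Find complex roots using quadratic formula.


disc = 3^2 - 4*3*39 = 9 - 468 = -459
sqrt(|disc|) = sqrt(459) = 21.4243
Real part = -3/(2*3) = -0.5000
Imag part = 21.4243/(2*3) = 3.5707

-0.5000 ± 3.5707i


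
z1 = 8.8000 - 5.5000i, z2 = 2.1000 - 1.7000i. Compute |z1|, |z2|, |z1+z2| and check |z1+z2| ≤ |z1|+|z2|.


|z1| = sqrt(8.8^2 + (-5.5)^2) = sqrt(107.69) = 10.3774
|z2| = sqrt(2.1^2 + (-1.7)^2) = sqrt(7.3) = 2.7019
z1+z2 = 10.9000 - 7.2000i
|z1+z2| = sqrt(170.65) = 13.0633
|z1|+|z2| = 10.3774 + 2.7019 = 13.0793

|z1+z2| = 13.0633 ≤ |z1|+|z2| = 13.0793 (verified)


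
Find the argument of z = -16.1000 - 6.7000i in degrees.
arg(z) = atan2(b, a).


Re = -16.1, Im = -6.7
arg = atan2(-6.7, -16.1) = -157.4054 degrees

arg(z) = -157.4054 degrees


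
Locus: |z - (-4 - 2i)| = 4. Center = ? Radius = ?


|z - z0| = r is a circle with center z0 and radius r.
Center = (-4, -2), radius = 4

Circle with center (-4, -2) and radius 4


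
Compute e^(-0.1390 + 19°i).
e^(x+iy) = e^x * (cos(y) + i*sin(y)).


e^-0.1390 = 0.8702
cos(19°) = 0.9455
sin(19°) = 0.3256
Real = 0.8702*0.9455 = 0.8228
Imag = 0.8702*0.3256 = 0.2833

0.8228 + 0.2833i


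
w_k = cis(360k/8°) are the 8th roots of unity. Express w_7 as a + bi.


Angle = 360*7/8 = 315°
a = cos(315°) = 0.7071
b = sin(315°) = -0.7071

0.7071 - 0.7071i


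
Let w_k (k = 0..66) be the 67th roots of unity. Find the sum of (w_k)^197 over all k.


The roots are w_k = w^k with w = e^(2*pi*i/67), and (w^k)^197 = (w^197)^k.
So S = 1 + u + u^2 + ... + u^(66) with u = w^197.
197 = 2*67 + 63, so 197 is not a multiple of 67: u = (w^67)^2 * w^63 = w^63 ≠ 1 (w is a primitive 67th root), while u^67 = (w^67)^197 = 1.
Geometric series: S = (1 - u^67)/(1 - u) = (1 - 1)/(1 - u) = 0

S = 0


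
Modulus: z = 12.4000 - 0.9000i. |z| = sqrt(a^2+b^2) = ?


|z| = sqrt(12.4^2 + (-0.9)^2) = sqrt(153.76 + 0.81) = sqrt(154.57) = 12.4326

|z| = 12.4326


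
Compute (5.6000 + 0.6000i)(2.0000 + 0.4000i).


Real = 5.6*2 - 0.6*0.4 = 11.2 - 0.24 = 10.96
Imag = 5.6*0.4 + 2*0.6 = 2.24 + 1.2 = 3.44

10.9600 + 3.4400i


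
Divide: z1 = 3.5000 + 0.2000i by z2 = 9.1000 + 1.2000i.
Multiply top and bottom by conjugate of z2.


Conjugate of z2 = 9.1000 - 1.2000i
Numerator: (3.5000 + 0.2000i)(9.1000 - 1.2000i) = 32.0900 - 2.3800i
Denominator: 9.1^2 + 1.2^2 = 84.25
Result = (32.0900 - 2.3800i)/84.25

0.3809 - 0.0282i


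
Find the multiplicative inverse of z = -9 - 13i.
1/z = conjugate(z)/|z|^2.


|z|^2 = 81+169 = 250
1/z = (-9 + 13i)/250

1/z = -0.0360 + 0.0520i


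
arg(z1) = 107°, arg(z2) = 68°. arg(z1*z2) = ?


arg(z1*z2) = 107° + 68° = 175°
Normalized to (-180°, 180°]: 175°

175°


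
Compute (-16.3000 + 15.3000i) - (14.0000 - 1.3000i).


Real: -16.3 - 14 = -30.3
Imag: 15.3 + 1.3 = 16.6

-30.3000 + 16.6000i


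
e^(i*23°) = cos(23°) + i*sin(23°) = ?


cos(23°) = 0.9205
sin(23°) = 0.3907

e^(i*23°) = 0.9205 + 0.3907i


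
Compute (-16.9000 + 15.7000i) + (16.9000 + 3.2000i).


Real: -16.9 + 16.9 = 0
Imag: 15.7 + 3.2 = 18.9

18.9000i


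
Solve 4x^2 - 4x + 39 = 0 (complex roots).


disc = (-4)^2 - 4*4*39 = 16 - 624 = -608
sqrt(|disc|) = sqrt(608) = 24.6577
Real part = 4/(2*4) = 0.5000
Imag part = 24.6577/(2*4) = 3.0822

0.5000 ± 3.0822i


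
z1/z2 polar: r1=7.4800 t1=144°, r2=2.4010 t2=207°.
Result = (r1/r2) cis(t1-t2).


r = 7.4800 / 2.4010 = 3.1154
theta = 144° - 207° = -63° = 297° (mod 360)

3.1154 cis(297°)


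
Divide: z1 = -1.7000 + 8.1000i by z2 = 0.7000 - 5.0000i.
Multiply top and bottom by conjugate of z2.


Conjugate of z2 = 0.7000 + 5.0000i
Numerator: (-1.7000 + 8.1000i)(0.7000 + 5.0000i) = -41.6900 - 2.8300i
Denominator: 0.7^2 + (-5)^2 = 25.49
Result = (-41.6900 - 2.8300i)/25.49

-1.6355 - 0.1110i


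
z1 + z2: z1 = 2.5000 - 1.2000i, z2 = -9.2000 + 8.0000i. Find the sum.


Real: 2.5 - 9.2 = -6.7
Imag: -1.2 + 8 = 6.8

-6.7000 + 6.8000i


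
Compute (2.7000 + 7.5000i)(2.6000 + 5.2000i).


Real = 2.7*2.6 - 7.5*5.2 = 7.02 - 39 = -31.98
Imag = 2.7*5.2 + 2.6*7.5 = 14.04 + 19.5 = 33.54

-31.9800 + 33.5400i


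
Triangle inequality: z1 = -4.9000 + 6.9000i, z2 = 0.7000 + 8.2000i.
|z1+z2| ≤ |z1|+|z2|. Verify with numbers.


|z1| = sqrt((-4.9)^2 + 6.9^2) = sqrt(71.62) = 8.4629
|z2| = sqrt(0.7^2 + 8.2^2) = sqrt(67.73) = 8.2298
z1+z2 = -4.2000 + 15.1000i
|z1+z2| = sqrt(245.65) = 15.6732
|z1|+|z2| = 8.4629 + 8.2298 = 16.6927

|z1+z2| = 15.6732 ≤ |z1|+|z2| = 16.6927 (verified)


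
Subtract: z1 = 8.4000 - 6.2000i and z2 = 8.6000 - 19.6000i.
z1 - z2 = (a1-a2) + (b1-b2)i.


Real: 8.4 - 8.6 = -0.2
Imag: -6.2 + 19.6 = 13.4

-0.2000 + 13.4000i


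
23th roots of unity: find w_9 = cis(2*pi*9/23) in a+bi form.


Angle = 360*9/23 = 140.8696°
a = cos(140.8696°) = -0.7757
b = sin(140.8696°) = 0.6311

-0.7757 + 0.6311i


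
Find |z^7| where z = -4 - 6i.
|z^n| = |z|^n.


|z| = sqrt(16+36) = sqrt(52) = 7.2111
|z^7| = |z|^7 = (sqrt(52))^7 = 52^3 * sqrt(52) = 140608*sqrt(52)

|z^7| = 140608*sqrt(52) ≈ 1013938.7075


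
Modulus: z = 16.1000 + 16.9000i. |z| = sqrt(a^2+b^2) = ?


|z| = sqrt(16.1^2 + 16.9^2) = sqrt(259.21 + 285.61) = sqrt(544.82) = 23.3414

|z| = 23.3414


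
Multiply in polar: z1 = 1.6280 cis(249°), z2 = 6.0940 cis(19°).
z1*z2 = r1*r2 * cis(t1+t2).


r = 1.6280 * 6.0940 = 9.9210
theta = 249° + 19° = 268° = 268° (mod 360)

9.9210 cis(268°)


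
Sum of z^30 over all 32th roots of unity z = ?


The roots are w_k = w^k with w = e^(2*pi*i/32), and (w^k)^30 = (w^30)^k.
So S = 1 + u + u^2 + ... + u^(31) with u = w^30.
30 = 0*32 + 30, so 30 is not a multiple of 32: u = w^30 ≠ 1 (w is a primitive 32th root), while u^32 = (w^32)^30 = 1.
Geometric series: S = (1 - u^32)/(1 - u) = (1 - 1)/(1 - u) = 0

S = 0


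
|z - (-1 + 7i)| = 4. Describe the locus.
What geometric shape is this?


|z - z0| = r is a circle with center z0 and radius r.
Center = (-1, 7), radius = 4

Circle with center (-1, 7) and radius 4


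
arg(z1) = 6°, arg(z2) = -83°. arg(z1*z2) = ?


arg(z1*z2) = 6° - 83° = -77°
Normalized to (-180°, 180°]: -77°

-77°


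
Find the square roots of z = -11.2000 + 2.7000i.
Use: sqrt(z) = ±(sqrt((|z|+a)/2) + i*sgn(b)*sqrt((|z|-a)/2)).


|z| = sqrt(125.44+7.29) = 11.5209
sqrt((|z|+a)/2) = sqrt((11.5209+(-11.2))/2) = sqrt(0.1604) = 0.4005
sqrt((|z|-a)/2) = sqrt((11.5209-(-11.2))/2) = sqrt(11.3604) = 3.3705

±(0.4005 + 3.3705i) i.e. 0.4005 + 3.3705i and -0.4005 - 3.3705i


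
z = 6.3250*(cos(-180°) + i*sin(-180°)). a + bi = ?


a = 6.3250*cos(-180°) = 6.3250*(-1) = -6.3250
b = 6.3250*sin(-180°) = 6.3250*0 = 0

-6.3250 + 0i


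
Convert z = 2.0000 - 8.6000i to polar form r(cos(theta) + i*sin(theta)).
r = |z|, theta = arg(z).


r = sqrt(4+73.96) = sqrt(77.96) = 8.8295
theta = atan2(-8.6, 2) = -76.9081 degrees

r = 8.8295, theta = -76.9081 degrees


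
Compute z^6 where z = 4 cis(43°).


r^6 = 4^6 = 4096
n*theta = 6*43° = 258° = 258° (mod 360)
a = 4096*cos(258°) = -851.6063
b = 4096*sin(258°) = -4006.4926

4096 cis(258°) = -851.6063 - 4006.4926i


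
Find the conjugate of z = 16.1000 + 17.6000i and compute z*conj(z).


z_bar = 16.1000 - 17.6000i
z*z_bar = 16.1^2 + 17.6^2 = 259.21 + 309.76 = 568.97

z_bar = 16.1000 - 17.6000i, z*z_bar = 568.97


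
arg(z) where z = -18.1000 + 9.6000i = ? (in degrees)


Re = -18.1, Im = 9.6
arg = atan2(9.6, -18.1) = 152.0591 degrees

arg(z) = 152.0591 degrees


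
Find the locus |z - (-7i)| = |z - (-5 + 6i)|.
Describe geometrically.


Equal distances means the locus is the perpendicular bisector of z1 and z2.
Midpoint = ((0+(-5))/2, (-7+6)/2) = (-2.5000, -0.5000)

Perpendicular bisector through (-2.5000, -0.5000)


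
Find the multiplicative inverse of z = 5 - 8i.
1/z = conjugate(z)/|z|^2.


|z|^2 = 25+64 = 89
1/z = (5 + 8i)/89

1/z = 0.0562 + 0.0899i


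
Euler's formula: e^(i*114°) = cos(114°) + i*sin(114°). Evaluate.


cos(114°) = -0.4067
sin(114°) = 0.9135

e^(i*114°) = -0.4067 + 0.9135i


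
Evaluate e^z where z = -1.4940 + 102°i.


e^-1.4940 = 0.2245
cos(102°) = -0.2079
sin(102°) = 0.9781
Real = 0.2245*(-0.2079) = -0.0467
Imag = 0.2245*0.9781 = 0.2196

-0.0467 + 0.2196i


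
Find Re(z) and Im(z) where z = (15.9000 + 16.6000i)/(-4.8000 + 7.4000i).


Multiply by conjugate: (15.9000 + 16.6000i)(-4.8000 - 7.4000i) / ((-4.8)^2 + 7.4^2)
Numerator real = 15.9*(-4.8) + 16.6*7.4 = 46.52
Numerator imag = 16.6*(-4.8) - 15.9*7.4 = -197.34
Denominator = 77.8
Re(z) = 46.52/77.8 = 0.5979
Im(z) = -197.34/77.8 = -2.5365

Re(z) = 0.5979, Im(z) = -2.5365


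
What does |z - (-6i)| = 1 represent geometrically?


|z - z0| = r is a circle with center z0 and radius r.
Center = (0, -6), radius = 1

Circle with center (0, -6) and radius 1


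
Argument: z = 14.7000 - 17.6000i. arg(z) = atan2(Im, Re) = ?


Re = 14.7, Im = -17.6
arg = atan2(-17.6, 14.7) = -50.1304 degrees

arg(z) = -50.1304 degrees


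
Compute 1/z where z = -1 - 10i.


|z|^2 = 1+100 = 101
1/z = (-1 + 10i)/101

1/z = -0.0099 + 0.0990i


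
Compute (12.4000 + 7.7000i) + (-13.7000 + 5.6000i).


Real: 12.4 - 13.7 = -1.3
Imag: 7.7 + 5.6 = 13.3

-1.3000 + 13.3000i


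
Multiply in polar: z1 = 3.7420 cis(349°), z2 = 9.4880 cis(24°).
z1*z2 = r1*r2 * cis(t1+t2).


r = 3.7420 * 9.4880 = 35.5041
theta = 349° + 24° = 373° = 13° (mod 360)

35.5041 cis(13°)


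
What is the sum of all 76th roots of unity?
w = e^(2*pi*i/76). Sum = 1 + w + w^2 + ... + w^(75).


The sum of all 76th roots of unity is 0.
Geometric series: (1 - w^76)/(1 - w) = (1-1)/(1-w) = 0 since w^76 = 1, w ≠ 1.
Alternatively: coefficient of z^75 in z^76 - 1 is 0.

0


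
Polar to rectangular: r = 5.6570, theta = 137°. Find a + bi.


a = 5.6570*cos(137°) = 5.6570*(-0.731354) = -4.1373
b = 5.6570*sin(137°) = 5.6570*0.682 = 3.8581

-4.1373 + 3.8581i


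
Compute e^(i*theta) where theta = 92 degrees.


cos(92°) = -0.0349
sin(92°) = 0.9994

e^(i*92°) = -0.0349 + 0.9994i


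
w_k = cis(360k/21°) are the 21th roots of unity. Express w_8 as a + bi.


Angle = 360*8/21 = 137.1429°
a = cos(137.1429°) = -0.7331
b = sin(137.1429°) = 0.6802

-0.7331 + 0.6802i


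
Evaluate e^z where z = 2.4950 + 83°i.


e^2.4950 = 12.1217
cos(83°) = 0.12187
sin(83°) = 0.99255
Real = 12.1217*0.12187 = 1.4773
Imag = 12.1217*0.99255 = 12.0314

1.4773 + 12.0314i


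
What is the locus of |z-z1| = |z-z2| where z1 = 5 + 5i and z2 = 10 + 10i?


Equal distances means the locus is the perpendicular bisector of z1 and z2.
Midpoint = ((5+10)/2, (5+10)/2) = (7.5000, 7.5000)

Perpendicular bisector through (7.5000, 7.5000)


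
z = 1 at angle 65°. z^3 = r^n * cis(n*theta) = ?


r^3 = 1^3 = 1
n*theta = 3*65° = 195° = 195° (mod 360)
a = 1*cos(195°) = -0.9659
b = 1*sin(195°) = -0.2588

1 cis(195°) = -0.9659 - 0.2588i


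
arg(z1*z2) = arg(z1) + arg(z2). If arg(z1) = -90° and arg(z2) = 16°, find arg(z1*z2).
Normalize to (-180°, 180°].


arg(z1*z2) = -90° + 16° = -74°
Normalized to (-180°, 180°]: -74°

-74°


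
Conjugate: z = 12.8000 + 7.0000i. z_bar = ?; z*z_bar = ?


z_bar = 12.8000 - 7.0000i
z*z_bar = 12.8^2 + 7^2 = 163.84 + 49 = 212.84

z_bar = 12.8000 - 7.0000i, z*z_bar = 212.84


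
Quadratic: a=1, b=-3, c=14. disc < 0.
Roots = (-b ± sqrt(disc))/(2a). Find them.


disc = (-3)^2 - 4*1*14 = 9 - 56 = -47
sqrt(|disc|) = sqrt(47) = 6.8557
Real part = 3/(2*1) = 1.5000
Imag part = 6.8557/(2*1) = 3.4278

1.5000 ± 3.4278i


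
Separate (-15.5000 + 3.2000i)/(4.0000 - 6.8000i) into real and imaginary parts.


Multiply by conjugate: (-15.5000 + 3.2000i)(4.0000 + 6.8000i) / (4^2 + (-6.8)^2)
Numerator real = -15.5*4 + 3.2*(-6.8) = -83.76
Numerator imag = 3.2*4 - (-15.5)*(-6.8) = -92.6
Denominator = 62.24
Re(z) = -83.76/62.24 = -1.3458
Im(z) = -92.6/62.24 = -1.4878

Re(z) = -1.3458, Im(z) = -1.4878


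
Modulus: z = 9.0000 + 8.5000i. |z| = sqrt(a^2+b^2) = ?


|z| = sqrt(9^2 + 8.5^2) = sqrt(81 + 72.25) = sqrt(153.25) = 12.3794

|z| = 12.3794


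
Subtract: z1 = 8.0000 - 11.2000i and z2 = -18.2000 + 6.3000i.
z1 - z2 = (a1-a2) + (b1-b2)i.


Real: 8 + 18.2 = 26.2
Imag: -11.2 - 6.3 = -17.5

26.2000 - 17.5000i


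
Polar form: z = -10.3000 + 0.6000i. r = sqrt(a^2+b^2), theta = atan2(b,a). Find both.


r = sqrt(106.09+0.36) = sqrt(106.45) = 10.3175
theta = atan2(0.6, -10.3) = 176.6661 degrees

r = 10.3175, theta = 176.6661 degrees


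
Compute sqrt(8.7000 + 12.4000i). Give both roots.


|z| = sqrt(75.69+153.76) = 15.1476
sqrt((|z|+a)/2) = sqrt((15.1476+8.7)/2) = sqrt(11.9238) = 3.4531
sqrt((|z|-a)/2) = sqrt((15.1476-8.7)/2) = sqrt(3.2238) = 1.7955

±(3.4531 + 1.7955i) i.e. 3.4531 + 1.7955i and -3.4531 - 1.7955i


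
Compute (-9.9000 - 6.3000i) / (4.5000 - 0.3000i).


Conjugate of z2 = 4.5000 + 0.3000i
Numerator: (-9.9000 - 6.3000i)(4.5000 + 0.3000i) = -42.6600 - 31.3200i
Denominator: 4.5^2 + (-0.3)^2 = 20.34
Result = (-42.6600 - 31.3200i)/20.34

-2.0973 - 1.5398i


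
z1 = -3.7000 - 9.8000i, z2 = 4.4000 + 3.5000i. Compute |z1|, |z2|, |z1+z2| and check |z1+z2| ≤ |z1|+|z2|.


|z1| = sqrt((-3.7)^2 + (-9.8)^2) = sqrt(109.73) = 10.4752
|z2| = sqrt(4.4^2 + 3.5^2) = sqrt(31.61) = 5.6223
z1+z2 = 0.7000 - 6.3000i
|z1+z2| = sqrt(40.18) = 6.3388
|z1|+|z2| = 10.4752 + 5.6223 = 16.0975

|z1+z2| = 6.3388 ≤ |z1|+|z2| = 16.0975 (verified)


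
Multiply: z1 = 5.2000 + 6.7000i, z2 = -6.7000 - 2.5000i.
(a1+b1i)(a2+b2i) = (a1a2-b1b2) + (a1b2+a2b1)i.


Real = 5.2*(-6.7) - 6.7*(-2.5) = -34.84 - (-16.75) = -18.09
Imag = 5.2*(-2.5) - (6.7)*6.7 = -13 - (44.89) = -57.89

-18.0900 - 57.8900i


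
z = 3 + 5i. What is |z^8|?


|z| = sqrt(9+25) = sqrt(34) = 5.8310
|z^8| = |z|^8 = (sqrt(34))^8 = 34^4 = 1336336

|z^8| = 1336336


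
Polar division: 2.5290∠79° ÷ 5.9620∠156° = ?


r = 2.5290 / 5.9620 = 0.4242
theta = 79° - 156° = -77° = 283° (mod 360)

0.4242 cis(283°)


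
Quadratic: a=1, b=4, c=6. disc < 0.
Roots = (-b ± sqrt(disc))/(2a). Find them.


disc = 4^2 - 4*1*6 = 16 - 24 = -8
sqrt(|disc|) = sqrt(8) = 2.8284
Real part = -4/(2*1) = -2.0000
Imag part = 2.8284/(2*1) = 1.4142

-2.0000 ± 1.4142i


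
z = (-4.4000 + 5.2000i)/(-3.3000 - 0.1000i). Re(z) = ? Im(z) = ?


Multiply by conjugate: (-4.4000 + 5.2000i)(-3.3000 + 0.1000i) / ((-3.3)^2 + (-0.1)^2)
Numerator real = -4.4*(-3.3) + 5.2*(-0.1) = 14
Numerator imag = 5.2*(-3.3) - (-4.4)*(-0.1) = -17.6
Denominator = 10.9
Re(z) = 14/10.9 = 1.2844
Im(z) = -17.6/10.9 = -1.6147

Re(z) = 1.2844, Im(z) = -1.6147


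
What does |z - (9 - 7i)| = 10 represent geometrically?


|z - z0| = r is a circle with center z0 and radius r.
Center = (9, -7), radius = 10

Circle with center (9, -7) and radius 10


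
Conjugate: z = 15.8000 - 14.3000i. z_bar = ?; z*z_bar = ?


z_bar = 15.8000 + 14.3000i
z*z_bar = 15.8^2 + (-14.3)^2 = 249.64 + 204.49 = 454.13

z_bar = 15.8000 + 14.3000i, z*z_bar = 454.13


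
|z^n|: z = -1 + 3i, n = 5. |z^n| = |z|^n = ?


|z| = sqrt(1+9) = sqrt(10) = 3.1623
|z^5| = |z|^5 = (sqrt(10))^5 = 10^2 * sqrt(10) = 100*sqrt(10)

|z^5| = 100*sqrt(10) ≈ 316.2278


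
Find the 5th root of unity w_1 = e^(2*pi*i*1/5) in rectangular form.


Angle = 360*1/5 = 72°
a = cos(72°) = 0.3090
b = sin(72°) = 0.9511

0.3090 + 0.9511i


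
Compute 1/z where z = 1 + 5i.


|z|^2 = 1+25 = 26
1/z = (1 - 5i)/26

1/z = 0.0385 - 0.1923i


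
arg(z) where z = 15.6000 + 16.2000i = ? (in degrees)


Re = 15.6, Im = 16.2
arg = atan2(16.2, 15.6) = 46.0809 degrees

arg(z) = 46.0809 degrees


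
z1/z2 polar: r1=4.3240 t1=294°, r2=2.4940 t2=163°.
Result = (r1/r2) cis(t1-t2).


r = 4.3240 / 2.4940 = 1.7338
theta = 294° - 163° = 131° = 131° (mod 360)

1.7338 cis(131°)


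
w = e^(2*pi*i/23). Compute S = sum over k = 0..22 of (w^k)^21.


The roots are w_k = w^k with w = e^(2*pi*i/23), and (w^k)^21 = (w^21)^k.
So S = 1 + u + u^2 + ... + u^(22) with u = w^21.
21 = 0*23 + 21, so 21 is not a multiple of 23: u = w^21 ≠ 1 (w is a primitive 23th root), while u^23 = (w^23)^21 = 1.
Geometric series: S = (1 - u^23)/(1 - u) = (1 - 1)/(1 - u) = 0

S = 0


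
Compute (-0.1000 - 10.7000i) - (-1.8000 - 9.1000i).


Real: -0.1 + 1.8 = 1.7
Imag: -10.7 + 9.1 = -1.6

1.7000 - 1.6000i


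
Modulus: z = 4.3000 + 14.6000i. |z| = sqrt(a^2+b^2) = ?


|z| = sqrt(4.3^2 + 14.6^2) = sqrt(18.49 + 213.16) = sqrt(231.65) = 15.2201

|z| = 15.2201


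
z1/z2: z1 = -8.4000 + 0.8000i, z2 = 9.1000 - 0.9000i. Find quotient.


Conjugate of z2 = 9.1000 + 0.9000i
Numerator: (-8.4000 + 0.8000i)(9.1000 + 0.9000i) = -77.1600 - 0.2800i
Denominator: 9.1^2 + (-0.9)^2 = 83.62
Result = (-77.1600 - 0.2800i)/83.62

-0.9227 - 0.0033i


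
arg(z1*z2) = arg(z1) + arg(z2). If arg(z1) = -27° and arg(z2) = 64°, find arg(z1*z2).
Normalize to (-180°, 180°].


arg(z1*z2) = -27° + 64° = 37°
Normalized to (-180°, 180°]: 37°

37°


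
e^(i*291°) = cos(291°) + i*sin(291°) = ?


cos(291°) = 0.3584
sin(291°) = -0.9336

e^(i*291°) = 0.3584 - 0.9336i


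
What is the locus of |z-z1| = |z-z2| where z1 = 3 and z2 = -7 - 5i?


Equal distances means the locus is the perpendicular bisector of z1 and z2.
Midpoint = ((3+(-7))/2, (0+(-5))/2) = (-2.0000, -2.5000)

Perpendicular bisector through (-2.0000, -2.5000)


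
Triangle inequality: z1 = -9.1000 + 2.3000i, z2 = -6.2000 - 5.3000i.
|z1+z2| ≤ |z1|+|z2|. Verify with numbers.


|z1| = sqrt((-9.1)^2 + 2.3^2) = sqrt(88.1) = 9.3862
|z2| = sqrt((-6.2)^2 + (-5.3)^2) = sqrt(66.53) = 8.1566
z1+z2 = -15.3000 - 3.0000i
|z1+z2| = sqrt(243.09) = 15.5913
|z1|+|z2| = 9.3862 + 8.1566 = 17.5428

|z1+z2| = 15.5913 ≤ |z1|+|z2| = 17.5428 (verified)


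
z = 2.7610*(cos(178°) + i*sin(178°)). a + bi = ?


a = 2.7610*cos(178°) = 2.7610*(-0.9994) = -2.7593
b = 2.7610*sin(178°) = 2.7610*0.0349 = 0.0964

-2.7593 + 0.0964i


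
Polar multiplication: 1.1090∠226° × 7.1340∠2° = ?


r = 1.1090 * 7.1340 = 7.9116
theta = 226° + 2° = 228° = 228° (mod 360)

7.9116 cis(228°)


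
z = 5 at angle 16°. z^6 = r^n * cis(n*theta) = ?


r^6 = 5^6 = 15625
n*theta = 6*16° = 96° = 96° (mod 360)
a = 15625*cos(96°) = -1633.2572
b = 15625*sin(96°) = 15539.4046

15625 cis(96°) = -1633.2572 + 15539.4046i


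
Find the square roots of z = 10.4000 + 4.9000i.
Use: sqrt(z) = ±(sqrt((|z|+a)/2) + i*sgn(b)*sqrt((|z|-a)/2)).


|z| = sqrt(108.16+24.01) = 11.4965
sqrt((|z|+a)/2) = sqrt((11.4965+10.4)/2) = sqrt(10.9483) = 3.3088
sqrt((|z|-a)/2) = sqrt((11.4965-10.4)/2) = sqrt(0.5483) = 0.7404

±(3.3088 + 0.7404i) i.e. 3.3088 + 0.7404i and -3.3088 - 0.7404i


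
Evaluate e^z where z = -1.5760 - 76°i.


e^-1.5760 = 0.2068
cos(-76°) = 0.2419
sin(-76°) = -0.9703
Real = 0.2068*0.2419 = 0.0500
Imag = 0.2068*(-0.9703) = -0.2007

0.0500 - 0.2007i


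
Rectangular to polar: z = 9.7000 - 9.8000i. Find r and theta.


r = sqrt(94.09+96.04) = sqrt(190.13) = 13.7888
theta = atan2(-9.8, 9.7) = -45.2938 degrees

r = 13.7888, theta = -45.2938 degrees


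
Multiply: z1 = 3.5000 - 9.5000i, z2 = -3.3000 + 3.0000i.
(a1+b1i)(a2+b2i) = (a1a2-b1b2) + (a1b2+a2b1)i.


Real = 3.5*(-3.3) - (-9.5)*3 = -11.55 - (-28.5) = 16.95
Imag = 3.5*3 - (3.3)*(-9.5) = 10.5 + 31.35 = 41.85

16.9500 + 41.8500i


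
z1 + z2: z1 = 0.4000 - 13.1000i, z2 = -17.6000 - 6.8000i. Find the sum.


Real: 0.4 - 17.6 = -17.2
Imag: -13.1 - 6.8 = -19.9

-17.2000 - 19.9000i


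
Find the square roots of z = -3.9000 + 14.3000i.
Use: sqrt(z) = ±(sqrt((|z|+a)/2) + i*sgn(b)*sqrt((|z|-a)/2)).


|z| = sqrt(15.21+204.49) = 14.8223
sqrt((|z|+a)/2) = sqrt((14.8223+(-3.9))/2) = sqrt(5.4611) = 2.3369
sqrt((|z|-a)/2) = sqrt((14.8223-(-3.9))/2) = sqrt(9.3611) = 3.0596

±(2.3369 + 3.0596i) i.e. 2.3369 + 3.0596i and -2.3369 - 3.0596i


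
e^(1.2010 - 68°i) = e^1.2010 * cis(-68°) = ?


e^1.2010 = 3.3234
cos(-68°) = 0.37461
sin(-68°) = -0.92718
Real = 3.3234*0.37461 = 1.2450
Imag = 3.3234*(-0.92718) = -3.0814

1.2450 - 3.0814i


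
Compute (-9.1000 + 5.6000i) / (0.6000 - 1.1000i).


Conjugate of z2 = 0.6000 + 1.1000i
Numerator: (-9.1000 + 5.6000i)(0.6000 + 1.1000i) = -11.6200 - 6.6500i
Denominator: 0.6^2 + (-1.1)^2 = 1.57
Result = (-11.6200 - 6.6500i)/1.57

-7.4013 - 4.2357i


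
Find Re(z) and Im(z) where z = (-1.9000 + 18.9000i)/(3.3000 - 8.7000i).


Multiply by conjugate: (-1.9000 + 18.9000i)(3.3000 + 8.7000i) / (3.3^2 + (-8.7)^2)
Numerator real = -1.9*3.3 + 18.9*(-8.7) = -170.7
Numerator imag = 18.9*3.3 - (-1.9)*(-8.7) = 45.84
Denominator = 86.58
Re(z) = -170.7/86.58 = -1.9716
Im(z) = 45.84/86.58 = 0.5295

Re(z) = -1.9716, Im(z) = 0.5295


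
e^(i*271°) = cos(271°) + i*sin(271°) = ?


cos(271°) = 0.0175
sin(271°) = -0.9998

e^(i*271°) = 0.0175 - 0.9998i


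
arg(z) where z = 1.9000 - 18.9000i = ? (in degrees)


Re = 1.9, Im = -18.9
arg = atan2(-18.9, 1.9) = -84.2594 degrees

arg(z) = -84.2594 degrees


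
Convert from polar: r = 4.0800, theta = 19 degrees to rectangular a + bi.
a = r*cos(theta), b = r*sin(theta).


a = 4.0800*cos(19°) = 4.0800*0.94552 = 3.8577
b = 4.0800*sin(19°) = 4.0800*0.32557 = 1.3283

3.8577 + 1.3283i


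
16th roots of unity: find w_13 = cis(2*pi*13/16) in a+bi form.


Angle = 360*13/16 = 292.5°
a = cos(292.5°) = 0.3827
b = sin(292.5°) = -0.9239

0.3827 - 0.9239i


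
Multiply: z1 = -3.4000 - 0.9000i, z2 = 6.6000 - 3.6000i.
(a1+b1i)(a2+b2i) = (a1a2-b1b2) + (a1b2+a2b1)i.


Real = -3.4*6.6 - (-0.9)*(-3.6) = -22.44 - 3.24 = -25.68
Imag = -3.4*(-3.6) + 6.6*(-0.9) = 12.24 - (5.94) = 6.3

-25.6800 + 6.3000i


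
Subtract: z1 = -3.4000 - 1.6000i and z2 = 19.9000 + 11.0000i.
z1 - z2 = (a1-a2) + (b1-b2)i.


Real: -3.4 - 19.9 = -23.3
Imag: -1.6 - 11 = -12.6

-23.3000 - 12.6000i


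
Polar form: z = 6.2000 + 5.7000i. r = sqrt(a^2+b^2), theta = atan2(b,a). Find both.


r = sqrt(38.44+32.49) = sqrt(70.93) = 8.4220
theta = atan2(5.7, 6.2) = 42.5940 degrees

r = 8.4220, theta = 42.5940 degrees


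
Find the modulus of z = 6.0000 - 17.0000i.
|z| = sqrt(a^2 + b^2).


|z| = sqrt(6^2 + (-17)^2) = sqrt(36 + 289) = sqrt(325) = 18.0278

|z| = 18.0278


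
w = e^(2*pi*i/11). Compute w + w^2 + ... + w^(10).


With w = e^(2*pi*i/11), all 11 of the 11th roots of unity w^0 = 1, w, ..., w^(10) sum to 0: 1 + w + ... + w^(10) = (1 - w^11)/(1 - w) = 0 since w^11 = 1, w ≠ 1.
Removing the root 1: w + w^2 + ... + w^(10) = 0 - 1 = -1

Sum = -1


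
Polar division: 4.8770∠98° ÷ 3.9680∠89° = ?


r = 4.8770 / 3.9680 = 1.2291
theta = 98° - 89° = 9° = 9° (mod 360)

1.2291 cis(9°)


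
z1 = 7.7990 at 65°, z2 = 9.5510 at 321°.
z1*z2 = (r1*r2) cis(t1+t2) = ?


r = 7.7990 * 9.5510 = 74.4882
theta = 65° + 321° = 386° = 26° (mod 360)

74.4882 cis(26°)


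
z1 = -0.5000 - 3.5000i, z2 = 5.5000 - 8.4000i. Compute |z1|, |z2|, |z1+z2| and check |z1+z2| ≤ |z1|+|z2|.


|z1| = sqrt((-0.5)^2 + (-3.5)^2) = sqrt(12.5) = 3.5355
|z2| = sqrt(5.5^2 + (-8.4)^2) = sqrt(100.81) = 10.0404
z1+z2 = 5.0000 - 11.9000i
|z1+z2| = sqrt(166.61) = 12.9077
|z1|+|z2| = 3.5355 + 10.0404 = 13.5759

|z1+z2| = 12.9077 ≤ |z1|+|z2| = 13.5759 (verified)


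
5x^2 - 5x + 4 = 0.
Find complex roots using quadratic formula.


disc = (-5)^2 - 4*5*4 = 25 - 80 = -55
sqrt(|disc|) = sqrt(55) = 7.4162
Real part = 5/(2*5) = 0.5000
Imag part = 7.4162/(2*5) = 0.7416

0.5000 ± 0.7416i


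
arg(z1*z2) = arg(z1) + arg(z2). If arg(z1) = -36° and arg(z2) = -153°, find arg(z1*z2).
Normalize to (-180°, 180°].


arg(z1*z2) = -36° - 153° = -189°
Normalized to (-180°, 180°]: 171°

171°


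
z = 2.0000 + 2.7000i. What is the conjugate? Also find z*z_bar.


z_bar = 2.0000 - 2.7000i
z*z_bar = 2^2 + 2.7^2 = 4 + 7.29 = 11.29

z_bar = 2.0000 - 2.7000i, z*z_bar = 11.29


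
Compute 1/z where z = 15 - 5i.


|z|^2 = 225+25 = 250
1/z = (15 + 5i)/250

1/z = 0.0600 + 0.0200i


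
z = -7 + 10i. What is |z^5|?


|z| = sqrt(49+100) = sqrt(149) = 12.2066
|z^5| = |z|^5 = (sqrt(149))^5 = 149^2 * sqrt(149) = 22201*sqrt(149)

|z^5| = 22201*sqrt(149) ≈ 270997.7412


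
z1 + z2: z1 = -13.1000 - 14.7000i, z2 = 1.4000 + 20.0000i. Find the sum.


Real: -13.1 + 1.4 = -11.7
Imag: -14.7 + 20 = 5.3

-11.7000 + 5.3000i


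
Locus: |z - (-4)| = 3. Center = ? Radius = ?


|z - z0| = r is a circle with center z0 and radius r.
Center = (-4, 0), radius = 3

Circle with center (-4, 0) and radius 3


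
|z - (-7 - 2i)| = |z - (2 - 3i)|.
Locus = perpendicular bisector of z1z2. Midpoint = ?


Equal distances means the locus is the perpendicular bisector of z1 and z2.
Midpoint = ((-7+2)/2, (-2+(-3))/2) = (-2.5000, -2.5000)

Perpendicular bisector through (-2.5000, -2.5000)


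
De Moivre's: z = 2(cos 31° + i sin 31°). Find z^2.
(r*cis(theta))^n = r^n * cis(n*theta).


r^2 = 2^2 = 4
n*theta = 2*31° = 62° = 62° (mod 360)
a = 4*cos(62°) = 1.8779
b = 4*sin(62°) = 3.5318

4 cis(62°) = 1.8779 + 3.5318i


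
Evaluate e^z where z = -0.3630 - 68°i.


e^-0.3630 = 0.6956
cos(-68°) = 0.3746
sin(-68°) = -0.92718
Real = 0.6956*0.3746 = 0.2606
Imag = 0.6956*(-0.92718) = -0.6449

0.2606 - 0.6449i


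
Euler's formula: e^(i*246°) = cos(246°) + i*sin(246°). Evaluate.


cos(246°) = -0.4067
sin(246°) = -0.9135

e^(i*246°) = -0.4067 - 0.9135i


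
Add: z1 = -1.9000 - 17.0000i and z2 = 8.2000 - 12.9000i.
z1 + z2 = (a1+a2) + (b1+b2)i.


Real: -1.9 + 8.2 = 6.3
Imag: -17 - 12.9 = -29.9

6.3000 - 29.9000i


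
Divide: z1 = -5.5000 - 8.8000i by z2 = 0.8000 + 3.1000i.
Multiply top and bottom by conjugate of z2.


Conjugate of z2 = 0.8000 - 3.1000i
Numerator: (-5.5000 - 8.8000i)(0.8000 - 3.1000i) = -31.6800 + 10.0100i
Denominator: 0.8^2 + 3.1^2 = 10.25
Result = (-31.6800 + 10.0100i)/10.25

-3.0907 + 0.9766i


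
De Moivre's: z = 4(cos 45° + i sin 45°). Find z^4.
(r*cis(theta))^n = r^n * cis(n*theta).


r^4 = 4^4 = 256
n*theta = 4*45° = 180° = 180° (mod 360)
a = 256*cos(180°) = -256.0000
b = 256*sin(180°) = 0

256 cis(180°) = -256.0000 + 0i


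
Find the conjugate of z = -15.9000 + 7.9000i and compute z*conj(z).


z_bar = -15.9000 - 7.9000i
z*z_bar = (-15.9)^2 + 7.9^2 = 252.81 + 62.41 = 315.22

z_bar = -15.9000 - 7.9000i, z*z_bar = 315.22


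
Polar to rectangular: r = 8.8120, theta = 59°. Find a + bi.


a = 8.8120*cos(59°) = 8.8120*0.51504 = 4.5385
b = 8.8120*sin(59°) = 8.8120*0.85717 = 7.5534

4.5385 + 7.5534i


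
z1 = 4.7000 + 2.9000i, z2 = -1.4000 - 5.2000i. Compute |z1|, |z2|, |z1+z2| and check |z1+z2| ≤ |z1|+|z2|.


|z1| = sqrt(4.7^2 + 2.9^2) = sqrt(30.5) = 5.5227
|z2| = sqrt((-1.4)^2 + (-5.2)^2) = sqrt(29) = 5.3852
z1+z2 = 3.3000 - 2.3000i
|z1+z2| = sqrt(16.18) = 4.0224
|z1|+|z2| = 5.5227 + 5.3852 = 10.9079

|z1+z2| = 4.0224 ≤ |z1|+|z2| = 10.9079 (verified)


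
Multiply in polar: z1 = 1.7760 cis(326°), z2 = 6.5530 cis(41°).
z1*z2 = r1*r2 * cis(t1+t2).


r = 1.7760 * 6.5530 = 11.6381
theta = 326° + 41° = 367° = 7° (mod 360)

11.6381 cis(7°)


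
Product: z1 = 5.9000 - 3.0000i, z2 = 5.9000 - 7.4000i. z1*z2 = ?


Real = 5.9*5.9 - (-3)*(-7.4) = 34.81 - 22.2 = 12.61
Imag = 5.9*(-7.4) + 5.9*(-3) = -43.66 - (17.7) = -61.36

12.6100 - 61.3600i


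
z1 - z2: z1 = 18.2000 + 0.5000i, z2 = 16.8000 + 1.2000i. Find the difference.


Real: 18.2 - 16.8 = 1.4
Imag: 0.5 - 1.2 = -0.7

1.4000 - 0.7000i


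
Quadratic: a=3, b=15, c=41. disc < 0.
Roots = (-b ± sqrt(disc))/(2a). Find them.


disc = 15^2 - 4*3*41 = 225 - 492 = -267
sqrt(|disc|) = sqrt(267) = 16.3401
Real part = -15/(2*3) = -2.5000
Imag part = 16.3401/(2*3) = 2.7234

-2.5000 ± 2.7234i


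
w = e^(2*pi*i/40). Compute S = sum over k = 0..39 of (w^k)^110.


The roots are w_k = w^k with w = e^(2*pi*i/40), and (w^k)^110 = (w^110)^k.
So S = 1 + u + u^2 + ... + u^(39) with u = w^110.
110 = 2*40 + 30, so 110 is not a multiple of 40: u = (w^40)^2 * w^30 = w^30 ≠ 1 (w is a primitive 40th root), while u^40 = (w^40)^110 = 1.
Geometric series: S = (1 - u^40)/(1 - u) = (1 - 1)/(1 - u) = 0

S = 0


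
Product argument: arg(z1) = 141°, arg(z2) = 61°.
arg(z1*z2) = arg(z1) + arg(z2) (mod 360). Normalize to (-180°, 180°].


arg(z1*z2) = 141° + 61° = 202°
Normalized to (-180°, 180°]: -158°

-158°


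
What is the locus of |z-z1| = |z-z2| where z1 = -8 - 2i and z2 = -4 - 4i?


Equal distances means the locus is the perpendicular bisector of z1 and z2.
Midpoint = ((-8+(-4))/2, (-2+(-4))/2) = (-6.0000, -3.0000)

Perpendicular bisector through (-6.0000, -3.0000)


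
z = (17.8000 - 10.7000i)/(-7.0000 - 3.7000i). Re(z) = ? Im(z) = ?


Multiply by conjugate: (17.8000 - 10.7000i)(-7.0000 + 3.7000i) / ((-7)^2 + (-3.7)^2)
Numerator real = 17.8*(-7) - (10.7)*(-3.7) = -85.01
Numerator imag = -10.7*(-7) - 17.8*(-3.7) = 140.76
Denominator = 62.69
Re(z) = -85.01/62.69 = -1.3560
Im(z) = 140.76/62.69 = 2.2453

Re(z) = -1.3560, Im(z) = 2.2453


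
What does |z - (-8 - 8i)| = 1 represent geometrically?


|z - z0| = r is a circle with center z0 and radius r.
Center = (-8, -8), radius = 1

Circle with center (-8, -8) and radius 1


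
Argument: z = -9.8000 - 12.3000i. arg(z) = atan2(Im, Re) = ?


Re = -9.8, Im = -12.3
arg = atan2(-12.3, -9.8) = -128.5460 degrees

arg(z) = -128.5460 degrees


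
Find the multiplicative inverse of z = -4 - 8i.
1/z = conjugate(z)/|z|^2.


|z|^2 = 16+64 = 80
1/z = (-4 + 8i)/80

1/z = -0.0500 + 0.1000i


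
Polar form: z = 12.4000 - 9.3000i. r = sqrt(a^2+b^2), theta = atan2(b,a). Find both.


r = sqrt(153.76+86.49) = sqrt(240.25) = 15.5000
theta = atan2(-9.3, 12.4) = -36.8699 degrees

r = 15.5000, theta = -36.8699 degrees


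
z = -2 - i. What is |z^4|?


|z| = sqrt(4+1) = sqrt(5) = 2.2361
|z^4| = |z|^4 = (sqrt(5))^4 = 5^2 = 25

|z^4| = 25


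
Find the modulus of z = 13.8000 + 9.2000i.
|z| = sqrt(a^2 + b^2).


|z| = sqrt(13.8^2 + 9.2^2) = sqrt(190.44 + 84.64) = sqrt(275.08) = 16.5855

|z| = 16.5855


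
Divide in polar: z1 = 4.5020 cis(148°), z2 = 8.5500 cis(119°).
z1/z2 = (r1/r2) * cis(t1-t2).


r = 4.5020 / 8.5500 = 0.5265
theta = 148° - 119° = 29° = 29° (mod 360)

0.5265 cis(29°)


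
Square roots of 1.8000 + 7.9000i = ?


|z| = sqrt(3.24+62.41) = 8.1025
sqrt((|z|+a)/2) = sqrt((8.1025+1.8)/2) = sqrt(4.9512) = 2.2251
sqrt((|z|-a)/2) = sqrt((8.1025-1.8)/2) = sqrt(3.1512) = 1.7752

±(2.2251 + 1.7752i) i.e. 2.2251 + 1.7752i and -2.2251 - 1.7752i


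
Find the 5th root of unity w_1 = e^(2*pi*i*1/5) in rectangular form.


Angle = 360*1/5 = 72°
a = cos(72°) = 0.3090
b = sin(72°) = 0.9511

0.3090 + 0.9511i


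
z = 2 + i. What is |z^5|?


|z| = sqrt(4+1) = sqrt(5) = 2.2361
|z^5| = |z|^5 = (sqrt(5))^5 = 5^2 * sqrt(5) = 25*sqrt(5)

|z^5| = 25*sqrt(5) ≈ 55.9017


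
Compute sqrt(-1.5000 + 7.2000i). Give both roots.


|z| = sqrt(2.25+51.84) = 7.3546
sqrt((|z|+a)/2) = sqrt((7.3546+(-1.5))/2) = sqrt(2.9273) = 1.7109
sqrt((|z|-a)/2) = sqrt((7.3546-(-1.5))/2) = sqrt(4.4273) = 2.1041

±(1.7109 + 2.1041i) i.e. 1.7109 + 2.1041i and -1.7109 - 2.1041i
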